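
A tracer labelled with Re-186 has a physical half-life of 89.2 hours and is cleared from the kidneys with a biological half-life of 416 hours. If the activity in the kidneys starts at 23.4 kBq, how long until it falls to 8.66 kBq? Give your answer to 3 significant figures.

1/t_eff = 1/t_phys + 1/t_biol = 1/89.2 + 1/416 = 0.013615 per hour.
t_eff = 89.2 × 416 / (89.2 + 416) ≈ 73.451 hours.
n = log₂(23.4/8.66) ≈ 1.4341; t = 1.4341 × 73.451 ≈ 105.33 hours.

105 hours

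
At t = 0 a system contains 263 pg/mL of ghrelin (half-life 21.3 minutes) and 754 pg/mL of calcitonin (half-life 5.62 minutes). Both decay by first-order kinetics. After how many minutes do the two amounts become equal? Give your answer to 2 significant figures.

Set 263·(1/2)^(t/21.3) = 754·(1/2)^(t/5.62).
Taking log₂: log₂(263/754) = t·(1/21.3 − 1/5.62).
log₂(0.34881) = -1.5195; 1/21.3 − 1/5.62 = -0.13099.
t = -1.5195 / -0.13099 ≈ 11.6 minutes.

12 minutes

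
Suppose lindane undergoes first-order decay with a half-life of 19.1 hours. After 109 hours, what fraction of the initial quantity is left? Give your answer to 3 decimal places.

n = 109/19.1 ≈ 5.7068 half-lives.
Fraction remaining = (1/2)^5.7068 ≈ 0.019146.

0.019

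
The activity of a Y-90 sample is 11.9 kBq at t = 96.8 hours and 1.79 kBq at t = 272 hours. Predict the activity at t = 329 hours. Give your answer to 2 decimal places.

0.97 kBq

Over Δt = 272 − 96.8 = 175.2 hours, the level fell by a factor of 11.9/1.79 ≈ 6.648.
n = log₂(6.648) ≈ 2.7329 half-lives, so t½ = 175.2/2.7329 ≈ 64.107 hours.
From t = 272 to t = 329: 1.79 × (1/2)^((329−272)/64.107) ≈ 0.96649 kBq.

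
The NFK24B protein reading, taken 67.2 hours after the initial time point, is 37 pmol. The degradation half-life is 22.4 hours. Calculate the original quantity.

Number of half-lives elapsed: n = 67.2/22.4 ≈ 3.
A₀ = A × 2^n = 37 × 2^3 = 37 × 8 ≈ 296 pmol.

296 pmol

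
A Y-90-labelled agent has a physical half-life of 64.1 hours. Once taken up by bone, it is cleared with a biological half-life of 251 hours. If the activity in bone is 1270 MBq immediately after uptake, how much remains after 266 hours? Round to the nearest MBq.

34 MBq

1/t_eff = 1/t_phys + 1/t_biol = 1/64.1 + 1/251 = 0.019585 per hour.
t_eff = 64.1 × 251 / (64.1 + 251) ≈ 51.06 hours.
Remaining = 1270 × (1/2)^(266/51.06) = 1270 × (1/2)^5.2095 ≈ 34.323 MBq.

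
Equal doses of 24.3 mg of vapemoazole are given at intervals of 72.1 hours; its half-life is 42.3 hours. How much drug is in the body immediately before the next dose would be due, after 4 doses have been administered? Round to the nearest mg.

The 4 doses were given 288.4, 216.3, 144.2, 72.1 hours ago.
Total = 24.3·(1/2)^(288.4/42.3) + 24.3·(1/2)^(216.3/42.3) + 24.3·(1/2)^(144.2/42.3) + 24.3·(1/2)^(72.1/42.3)
      = 0.21537 + 0.70193 + 2.2877 + 7.456 ≈ 10.661 mg.

11 mg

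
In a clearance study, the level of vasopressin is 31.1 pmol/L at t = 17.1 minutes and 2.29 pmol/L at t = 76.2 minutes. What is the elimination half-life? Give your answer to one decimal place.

15.7 minutes

Over Δt = 76.2 − 17.1 = 59.1 minutes, the level fell by a factor of 31.1/2.29 ≈ 13.581.
n = log₂(13.581) ≈ 3.7635 half-lives, so t½ = 59.1/3.7635 ≈ 15.703 minutes.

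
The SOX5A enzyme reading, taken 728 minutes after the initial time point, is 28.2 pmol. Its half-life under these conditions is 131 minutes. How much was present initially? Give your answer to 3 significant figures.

Number of half-lives elapsed: n = 728/131 ≈ 5.5573.
A₀ = A × 2^n = 28.2 × 2^5.5573 = 28.2 × 47.087 ≈ 1327.8 pmol.

1330 pmol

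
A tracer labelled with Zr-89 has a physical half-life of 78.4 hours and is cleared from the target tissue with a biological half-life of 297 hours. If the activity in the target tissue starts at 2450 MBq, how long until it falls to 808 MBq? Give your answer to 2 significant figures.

99 hours

1/t_eff = 1/t_phys + 1/t_biol = 1/78.4 + 1/297 = 0.016122 per hour.
t_eff = 78.4 × 297 / (78.4 + 297) ≈ 62.027 hours.
n = log₂(2450/808) ≈ 1.6004; t = 1.6004 × 62.027 ≈ 99.265 hours.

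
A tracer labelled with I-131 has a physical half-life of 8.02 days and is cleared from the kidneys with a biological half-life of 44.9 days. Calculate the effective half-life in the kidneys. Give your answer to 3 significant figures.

6.80 days

1/t_eff = 1/t_phys + 1/t_biol = 1/8.02 + 1/44.9 = 0.14696 per day.
t_eff = 8.02 × 44.9 / (8.02 + 44.9) ≈ 6.8046 days.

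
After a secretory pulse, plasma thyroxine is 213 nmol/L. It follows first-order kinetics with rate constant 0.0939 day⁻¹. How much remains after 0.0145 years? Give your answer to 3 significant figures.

t½ = ln 2 / k = 0.69315 / 0.0939 ≈ 7.3818 days.
Convert the elapsed time: 0.0145 years = 5.2925 days.
Number of half-lives: n = 5.2925/7.3818 ≈ 0.71697.
Remaining = 213 × (1/2)^0.71697 = 213 × 0.60837 ≈ 129.58 nmol/L.

130 nmol/L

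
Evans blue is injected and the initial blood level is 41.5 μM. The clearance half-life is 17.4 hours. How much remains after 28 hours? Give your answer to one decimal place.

13.6 μM

Number of half-lives: n = 28/17.4 ≈ 1.6092.
Remaining = 41.5 × (1/2)^1.6092 = 41.5 × 0.32778 ≈ 13.603 μM.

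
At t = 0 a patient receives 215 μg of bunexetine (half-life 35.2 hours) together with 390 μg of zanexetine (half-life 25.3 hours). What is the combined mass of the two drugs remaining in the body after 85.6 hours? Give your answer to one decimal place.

bunexetine: 215 × (1/2)^(85.6/35.2) = 215 × (1/2)^2.4318 ≈ 39.846 μg.
zanexetine: 390 × (1/2)^(85.6/25.3) = 390 × (1/2)^3.3834 ≈ 37.373 μg.
Total = 39.846 + 37.373 ≈ 77.219 μg.

77.2 μg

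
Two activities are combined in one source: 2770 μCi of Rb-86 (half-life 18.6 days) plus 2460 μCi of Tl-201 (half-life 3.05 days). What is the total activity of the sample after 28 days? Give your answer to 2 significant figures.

Rb-86: 2770 × (1/2)^(28/18.6) = 2770 × (1/2)^1.5054 ≈ 975.7 μCi.
Tl-201: 2460 × (1/2)^(28/3.05) = 2460 × (1/2)^9.1803 ≈ 4.2401 μCi.
Total = 975.7 + 4.2401 ≈ 979.94 μCi.

980 μCi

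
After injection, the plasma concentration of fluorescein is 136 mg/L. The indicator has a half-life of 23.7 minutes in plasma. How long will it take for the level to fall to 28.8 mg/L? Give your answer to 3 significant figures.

53.1 minutes

Fraction remaining = 28.8/136 ≈ 0.21176.
n = log₂(136/28.8) = ln(4.7222)/ln 2 ≈ 2.2395 half-lives.
t = n × t½ = 2.2395 × 23.7 ≈ 53.075 minutes.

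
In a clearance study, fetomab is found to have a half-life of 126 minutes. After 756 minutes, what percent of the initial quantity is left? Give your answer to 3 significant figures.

n = 756/126 ≈ 6 half-lives.
Fraction remaining = (1/2)^6 ≈ 0.015625, i.e. 1.5625%.

1.56%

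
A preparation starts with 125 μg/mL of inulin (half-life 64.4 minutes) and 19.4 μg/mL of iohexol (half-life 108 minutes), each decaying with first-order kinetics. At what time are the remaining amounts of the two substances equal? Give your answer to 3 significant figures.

429 minutes

Set 125·(1/2)^(t/64.4) = 19.4·(1/2)^(t/108).
Taking log₂: log₂(125/19.4) = t·(1/64.4 − 1/108).
log₂(6.4433) = 2.6878; 1/64.4 − 1/108 = 0.0062687.
t = 2.6878 / 0.0062687 ≈ 428.77 minutes.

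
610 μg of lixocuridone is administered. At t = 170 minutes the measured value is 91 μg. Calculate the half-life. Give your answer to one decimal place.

61.9 minutes

A/A₀ = 91/610 ≈ 0.14918.
n = log₂(6.7033) ≈ 2.7449 half-lives elapsed in 170 minutes.
t½ = 170/2.7449 ≈ 61.934 minutes.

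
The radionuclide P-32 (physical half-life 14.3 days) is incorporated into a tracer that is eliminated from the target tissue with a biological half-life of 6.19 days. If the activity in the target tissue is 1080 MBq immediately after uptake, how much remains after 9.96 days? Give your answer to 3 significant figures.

1/t_eff = 1/t_phys + 1/t_biol = 1/14.3 + 1/6.19 = 0.23148 per day.
t_eff = 14.3 × 6.19 / (14.3 + 6.19) ≈ 4.32 days.
Remaining = 1080 × (1/2)^(9.96/4.32) = 1080 × (1/2)^2.3056 ≈ 218.47 MBq.

218 MBq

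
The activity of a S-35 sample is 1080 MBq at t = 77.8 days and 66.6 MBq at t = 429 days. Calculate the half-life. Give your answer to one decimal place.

Over Δt = 429 − 77.8 = 351.2 days, the level fell by a factor of 1080/66.6 ≈ 16.216.
n = log₂(16.216) ≈ 4.0194 half-lives, so t½ = 351.2/4.0194 ≈ 87.377 days.

87.4 days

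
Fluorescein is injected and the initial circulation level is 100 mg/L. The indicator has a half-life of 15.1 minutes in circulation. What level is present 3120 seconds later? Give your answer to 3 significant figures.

9.19 mg/L

Convert the elapsed time: 3120 seconds = 52 minutes.
Number of half-lives: n = 52/15.1 ≈ 3.4437.
Remaining = 100 × (1/2)^3.4437 = 100 × 0.091905 ≈ 9.1905 mg/L.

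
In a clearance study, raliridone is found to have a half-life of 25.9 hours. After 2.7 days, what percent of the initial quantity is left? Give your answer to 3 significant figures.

2.7 days = 64.8 hours.
n = 64.8/25.9 ≈ 2.5019 half-lives.
Fraction remaining = (1/2)^2.5019 ≈ 0.17654, i.e. 17.654%.

17.7%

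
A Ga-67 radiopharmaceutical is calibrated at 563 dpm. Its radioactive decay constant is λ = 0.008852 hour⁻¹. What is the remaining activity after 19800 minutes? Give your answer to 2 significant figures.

30 dpm

t½ = ln 2 / λ = 0.69315 / 0.008852 ≈ 78.304 hours.
Convert the elapsed time: 19800 minutes = 330 hours.
Number of half-lives: n = 330/78.304 ≈ 4.2143.
Remaining = 563 × (1/2)^4.2143 = 563 × 0.053871 ≈ 30.329 dpm.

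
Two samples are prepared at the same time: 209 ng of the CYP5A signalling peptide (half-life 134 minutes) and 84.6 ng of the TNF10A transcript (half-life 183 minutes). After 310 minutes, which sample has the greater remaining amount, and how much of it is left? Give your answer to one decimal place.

CYP5A signalling peptide, 42.0 ng

CYP5A signalling peptide: 209 × (1/2)^2.3134 ≈ 42.047 ng.
TNF10A transcript: 84.6 × (1/2)^1.694 ≈ 26.147 ng.
CYP5A signalling peptide has more remaining, at ≈ 42.047 ng.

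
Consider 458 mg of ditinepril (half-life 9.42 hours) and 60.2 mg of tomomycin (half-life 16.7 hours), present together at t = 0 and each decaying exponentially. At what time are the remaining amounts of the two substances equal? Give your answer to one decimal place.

Set 458·(1/2)^(t/9.42) = 60.2·(1/2)^(t/16.7).
Taking log₂: log₂(458/60.2) = t·(1/9.42 − 1/16.7).
log₂(7.608) = 2.9275; 1/9.42 − 1/16.7 = 0.046277.
t = 2.9275 / 0.046277 ≈ 63.261 hours.

63.3 hours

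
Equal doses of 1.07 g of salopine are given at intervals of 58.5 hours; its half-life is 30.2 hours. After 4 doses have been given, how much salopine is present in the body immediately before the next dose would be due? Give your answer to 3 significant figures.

The 4 doses were given 234, 175.5, 117, 58.5 hours ago.
Total = 1.07·(1/2)^(234/30.2) + 1.07·(1/2)^(175.5/30.2) + 1.07·(1/2)^(117/30.2) + 1.07·(1/2)^(58.5/30.2)
      = 0.0049762 + 0.019056 + 0.07297 + 0.27942 ≈ 0.37642 g.

0.376 g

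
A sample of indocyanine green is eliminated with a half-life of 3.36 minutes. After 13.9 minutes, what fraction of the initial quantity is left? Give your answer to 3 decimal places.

0.057

n = 13.9/3.36 ≈ 4.1369 half-lives.
Fraction remaining = (1/2)^4.1369 ≈ 0.056842.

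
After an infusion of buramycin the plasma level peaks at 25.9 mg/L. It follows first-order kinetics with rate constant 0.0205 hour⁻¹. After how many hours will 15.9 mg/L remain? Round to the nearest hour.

24 hours

t½ = ln 2 / k = 0.69315 / 0.0205 ≈ 33.812 hours.
Fraction remaining = 15.9/25.9 ≈ 0.6139.
n = log₂(25.9/15.9) = ln(1.6289)/ln 2 ≈ 0.70393 half-lives.
t = n × t½ = 0.70393 × 33.812 ≈ 23.801 hours.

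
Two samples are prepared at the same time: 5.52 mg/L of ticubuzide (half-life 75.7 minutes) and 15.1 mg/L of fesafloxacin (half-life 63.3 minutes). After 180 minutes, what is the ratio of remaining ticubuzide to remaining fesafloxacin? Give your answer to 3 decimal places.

0.505

ticubuzide: 5.52 × (1/2)^(180/75.7) = 5.52 × (1/2)^2.3778 ≈ 1.0621 mg/L.
fesafloxacin: 15.1 × (1/2)^(180/63.3) = 15.1 × (1/2)^2.8436 ≈ 2.1036 mg/L.
Ratio ≈ 1.0621 / 2.1036 ≈ 0.50487.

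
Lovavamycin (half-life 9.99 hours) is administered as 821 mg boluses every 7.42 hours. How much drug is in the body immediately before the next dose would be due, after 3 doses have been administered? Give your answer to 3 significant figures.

959 mg

The 3 doses were given 22.26, 14.84, 7.42 hours ago.
Total = 821·(1/2)^(22.26/9.99) + 821·(1/2)^(14.84/9.99) + 821·(1/2)^(7.42/9.99)
      = 175.22 + 293.2 + 490.63 ≈ 959.05 mg.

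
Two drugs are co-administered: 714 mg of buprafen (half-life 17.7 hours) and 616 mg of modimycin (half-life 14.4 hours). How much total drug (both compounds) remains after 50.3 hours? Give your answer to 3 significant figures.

buprafen: 714 × (1/2)^(50.3/17.7) = 714 × (1/2)^2.8418 ≈ 99.593 mg.
modimycin: 616 × (1/2)^(50.3/14.4) = 616 × (1/2)^3.4931 ≈ 54.71 mg.
Total = 99.593 + 54.71 ≈ 154.3 mg.

154 mg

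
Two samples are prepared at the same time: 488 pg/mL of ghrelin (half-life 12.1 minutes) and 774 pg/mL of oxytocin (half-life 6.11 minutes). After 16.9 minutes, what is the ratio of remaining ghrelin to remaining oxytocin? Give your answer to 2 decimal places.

ghrelin: 488 × (1/2)^(16.9/12.1) = 488 × (1/2)^1.3967 ≈ 185.34 pg/mL.
oxytocin: 774 × (1/2)^(16.9/6.11) = 774 × (1/2)^2.766 ≈ 113.79 pg/mL.
Ratio ≈ 185.34 / 113.79 ≈ 1.6288.

1.63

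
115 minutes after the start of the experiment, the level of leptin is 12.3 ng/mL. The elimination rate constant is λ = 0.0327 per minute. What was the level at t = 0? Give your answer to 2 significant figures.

t½ = ln 2 / λ = 0.69315 / 0.0327 ≈ 21.197 minutes.
Number of half-lives elapsed: n = 115/21.197 ≈ 5.4253.
A₀ = A × 2^n = 12.3 × 2^5.4253 = 12.3 × 42.97 ≈ 528.53 ng/mL.

530 ng/mL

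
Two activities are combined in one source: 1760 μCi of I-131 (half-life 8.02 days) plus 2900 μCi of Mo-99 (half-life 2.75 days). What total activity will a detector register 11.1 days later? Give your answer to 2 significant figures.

850 μCi

I-131: 1760 × (1/2)^(11.1/8.02) = 1760 × (1/2)^1.384 ≈ 674.33 μCi.
Mo-99: 2900 × (1/2)^(11.1/2.75) = 2900 × (1/2)^4.0364 ≈ 176.74 μCi.
Total = 674.33 + 176.74 ≈ 851.07 μCi.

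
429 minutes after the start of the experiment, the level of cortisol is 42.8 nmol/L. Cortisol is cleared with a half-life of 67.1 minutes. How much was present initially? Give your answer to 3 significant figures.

Number of half-lives elapsed: n = 429/67.1 ≈ 6.3934.
A₀ = A × 2^n = 42.8 × 2^6.3934 = 42.8 × 84.066 ≈ 3598 nmol/L.

3600 nmol/L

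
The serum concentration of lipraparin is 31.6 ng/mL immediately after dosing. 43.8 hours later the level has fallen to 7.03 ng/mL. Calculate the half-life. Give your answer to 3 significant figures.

A/A₀ = 7.03/31.6 ≈ 0.22247.
n = log₂(4.495) ≈ 2.1683 half-lives elapsed in 43.8 hours.
t½ = 43.8/2.1683 ≈ 20.2 hours.

20.2 hours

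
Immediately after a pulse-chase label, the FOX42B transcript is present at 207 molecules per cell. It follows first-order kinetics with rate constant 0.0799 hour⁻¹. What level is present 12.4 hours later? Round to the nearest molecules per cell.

77 molecules per cell

t½ = ln 2 / k = 0.69315 / 0.0799 ≈ 8.6752 hours.
Number of half-lives: n = 12.4/8.6752 ≈ 1.4294.
Remaining = 207 × (1/2)^1.4294 = 207 × 0.37129 ≈ 76.858 molecules per cell.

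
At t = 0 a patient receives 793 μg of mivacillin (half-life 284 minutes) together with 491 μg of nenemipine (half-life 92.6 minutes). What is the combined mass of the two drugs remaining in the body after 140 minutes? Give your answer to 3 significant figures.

mivacillin: 793 × (1/2)^(140/284) = 793 × (1/2)^0.49296 ≈ 563.48 μg.
nenemipine: 491 × (1/2)^(140/92.6) = 491 × (1/2)^1.5119 ≈ 172.17 μg.
Total = 563.48 + 172.17 ≈ 735.65 μg.

736 μg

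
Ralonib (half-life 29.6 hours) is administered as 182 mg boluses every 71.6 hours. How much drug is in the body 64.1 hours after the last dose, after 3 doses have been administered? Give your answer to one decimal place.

The 3 doses were given 207.3, 135.7, 64.1 hours ago.
Total = 182·(1/2)^(207.3/29.6) + 182·(1/2)^(135.7/29.6) + 182·(1/2)^(64.1/29.6)
      = 1.4185 + 7.586 + 40.568 ≈ 49.572 mg.

49.6 mg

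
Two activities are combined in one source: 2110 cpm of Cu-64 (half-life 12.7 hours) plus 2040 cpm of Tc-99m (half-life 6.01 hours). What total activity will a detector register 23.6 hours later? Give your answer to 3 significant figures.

716 cpm

Cu-64: 2110 × (1/2)^(23.6/12.7) = 2110 × (1/2)^1.8583 ≈ 581.95 cpm.
Tc-99m: 2040 × (1/2)^(23.6/6.01) = 2040 × (1/2)^3.9268 ≈ 134.14 cpm.
Total = 581.95 + 134.14 ≈ 716.09 cpm.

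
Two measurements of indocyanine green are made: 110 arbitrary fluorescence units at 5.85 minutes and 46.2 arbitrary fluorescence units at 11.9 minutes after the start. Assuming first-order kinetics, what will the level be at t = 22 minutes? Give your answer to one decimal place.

10.9 arbitrary fluorescence units

Over Δt = 11.9 − 5.85 = 6.05 minutes, the level fell by a factor of 110/46.2 ≈ 2.381.
n = log₂(2.381) ≈ 1.2515 half-lives, so t½ = 6.05/1.2515 ≈ 4.834 minutes.
From t = 11.9 to t = 22: 46.2 × (1/2)^((22−11.9)/4.834) ≈ 10.856 arbitrary fluorescence units.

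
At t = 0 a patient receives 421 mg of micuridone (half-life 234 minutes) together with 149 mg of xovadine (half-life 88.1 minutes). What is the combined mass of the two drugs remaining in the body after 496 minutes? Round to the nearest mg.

micuridone: 421 × (1/2)^(496/234) = 421 × (1/2)^2.1197 ≈ 96.873 mg.
xovadine: 149 × (1/2)^(496/88.1) = 149 × (1/2)^5.63 ≈ 3.0088 mg.
Total = 96.873 + 3.0088 ≈ 99.882 mg.

100 mg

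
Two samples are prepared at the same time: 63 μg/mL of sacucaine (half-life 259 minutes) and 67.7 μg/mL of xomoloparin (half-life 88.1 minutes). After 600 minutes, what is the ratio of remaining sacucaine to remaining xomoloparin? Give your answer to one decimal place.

21.0

sacucaine: 63 × (1/2)^(600/259) = 63 × (1/2)^2.3166 ≈ 12.647 μg/mL.
xomoloparin: 67.7 × (1/2)^(600/88.1) = 67.7 × (1/2)^6.8104 ≈ 0.60317 μg/mL.
Ratio ≈ 12.647 / 0.60317 ≈ 20.967.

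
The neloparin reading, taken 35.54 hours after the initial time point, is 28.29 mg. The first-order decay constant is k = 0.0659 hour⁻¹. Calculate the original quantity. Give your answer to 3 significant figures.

294 mg

t½ = ln 2 / k = 0.69315 / 0.0659 ≈ 10.518 hours.
Number of half-lives elapsed: n = 35.54/10.518 ≈ 3.3789.
A₀ = A × 2^n = 28.29 × 2^3.3789 = 28.29 × 10.403 ≈ 294.3 mg.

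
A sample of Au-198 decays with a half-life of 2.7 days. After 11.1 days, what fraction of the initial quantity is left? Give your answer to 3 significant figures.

n = 11.1/2.7 ≈ 4.1111 half-lives.
Fraction remaining = (1/2)^4.1111 ≈ 0.057867.

0.0579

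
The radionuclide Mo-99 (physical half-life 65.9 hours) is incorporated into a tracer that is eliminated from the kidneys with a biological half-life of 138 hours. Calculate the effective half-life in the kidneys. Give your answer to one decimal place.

44.6 hours

1/t_eff = 1/t_phys + 1/t_biol = 1/65.9 + 1/138 = 0.022421 per hour.
t_eff = 65.9 × 138 / (65.9 + 138) ≈ 44.601 hours.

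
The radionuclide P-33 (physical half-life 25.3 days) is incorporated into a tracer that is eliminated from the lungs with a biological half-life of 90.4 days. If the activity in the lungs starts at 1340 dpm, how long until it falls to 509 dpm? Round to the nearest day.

28 days

1/t_eff = 1/t_phys + 1/t_biol = 1/25.3 + 1/90.4 = 0.050588 per day.
t_eff = 25.3 × 90.4 / (25.3 + 90.4) ≈ 19.768 days.
n = log₂(1340/509) ≈ 1.3965; t = 1.3965 × 19.768 ≈ 27.605 days.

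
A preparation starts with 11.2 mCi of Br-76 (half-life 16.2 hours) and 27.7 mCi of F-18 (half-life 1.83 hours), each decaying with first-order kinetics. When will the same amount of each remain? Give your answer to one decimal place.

Set 11.2·(1/2)^(t/16.2) = 27.7·(1/2)^(t/1.83).
Taking log₂: log₂(11.2/27.7) = t·(1/16.2 − 1/1.83).
log₂(0.40433) = -1.3064; 1/16.2 − 1/1.83 = -0.48472.
t = -1.3064 / -0.48472 ≈ 2.6951 hours.

2.7 hours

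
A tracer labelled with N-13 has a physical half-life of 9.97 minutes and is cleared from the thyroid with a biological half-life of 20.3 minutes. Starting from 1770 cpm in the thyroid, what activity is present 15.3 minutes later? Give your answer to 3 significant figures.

1/t_eff = 1/t_phys + 1/t_biol = 1/9.97 + 1/20.3 = 0.14956 per minute.
t_eff = 9.97 × 20.3 / (9.97 + 20.3) ≈ 6.6862 minutes.
Remaining = 1770 × (1/2)^(15.3/6.6862) = 1770 × (1/2)^2.2883 ≈ 362.35 cpm.

362 cpm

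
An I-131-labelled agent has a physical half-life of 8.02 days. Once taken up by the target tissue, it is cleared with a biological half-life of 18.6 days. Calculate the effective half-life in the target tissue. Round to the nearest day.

6 days

1/t_eff = 1/t_phys + 1/t_biol = 1/8.02 + 1/18.6 = 0.17845 per day.
t_eff = 8.02 × 18.6 / (8.02 + 18.6) ≈ 5.6038 days.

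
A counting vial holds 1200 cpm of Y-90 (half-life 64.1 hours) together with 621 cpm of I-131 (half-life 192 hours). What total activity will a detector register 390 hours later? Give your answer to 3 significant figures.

170 cpm

Y-90: 1200 × (1/2)^(390/64.1) = 1200 × (1/2)^6.0842 ≈ 17.686 cpm.
I-131: 621 × (1/2)^(390/192) = 621 × (1/2)^2.0312 ≈ 151.92 cpm.
Total = 17.686 + 151.92 ≈ 169.61 cpm.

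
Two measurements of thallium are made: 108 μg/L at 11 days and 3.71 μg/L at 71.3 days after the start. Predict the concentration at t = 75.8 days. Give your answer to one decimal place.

Over Δt = 71.3 − 11 = 60.3 days, the level fell by a factor of 108/3.71 ≈ 29.111.
n = log₂(29.111) ≈ 4.8635 half-lives, so t½ = 60.3/4.8635 ≈ 12.399 days.
From t = 71.3 to t = 75.8: 3.71 × (1/2)^((75.8−71.3)/12.399) ≈ 2.8848 μg/L.

2.9 μg/L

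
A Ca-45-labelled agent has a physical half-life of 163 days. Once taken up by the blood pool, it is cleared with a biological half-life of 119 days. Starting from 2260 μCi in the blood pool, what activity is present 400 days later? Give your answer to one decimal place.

1/t_eff = 1/t_phys + 1/t_biol = 1/163 + 1/119 = 0.014538 per day.
t_eff = 163 × 119 / (163 + 119) ≈ 68.784 days.
Remaining = 2260 × (1/2)^(400/68.784) = 2260 × (1/2)^5.8153 ≈ 40.135 μCi.

40.1 μCi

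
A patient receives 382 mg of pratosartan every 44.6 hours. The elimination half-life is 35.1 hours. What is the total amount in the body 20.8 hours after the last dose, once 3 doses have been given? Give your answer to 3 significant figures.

402 mg

The 3 doses were given 110, 65.4, 20.8 hours ago.
Total = 382·(1/2)^(110/35.1) + 382·(1/2)^(65.4/35.1) + 382·(1/2)^(20.8/35.1)
      = 43.518 + 105 + 253.32 ≈ 401.84 mg.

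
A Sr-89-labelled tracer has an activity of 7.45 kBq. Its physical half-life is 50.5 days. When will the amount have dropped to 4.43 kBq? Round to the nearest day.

38 days

Fraction remaining = 4.43/7.45 ≈ 0.59463.
n = log₂(7.45/4.43) = ln(1.6817)/ln 2 ≈ 0.74993 half-lives.
t = n × t½ = 0.74993 × 50.5 ≈ 37.872 days.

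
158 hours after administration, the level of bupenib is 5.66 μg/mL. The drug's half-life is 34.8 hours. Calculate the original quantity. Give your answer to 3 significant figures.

Number of half-lives elapsed: n = 158/34.8 ≈ 4.5402.
A₀ = A × 2^n = 5.66 × 2^4.5402 = 5.66 × 23.267 ≈ 131.69 μg/mL.

132 μg/mL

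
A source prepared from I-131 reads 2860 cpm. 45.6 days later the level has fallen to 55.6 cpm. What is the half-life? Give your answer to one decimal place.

8.0 days

A/A₀ = 55.6/2860 ≈ 0.019441.
n = log₂(51.439) ≈ 5.6848 half-lives elapsed in 45.6 days.
t½ = 45.6/5.6848 ≈ 8.0214 days.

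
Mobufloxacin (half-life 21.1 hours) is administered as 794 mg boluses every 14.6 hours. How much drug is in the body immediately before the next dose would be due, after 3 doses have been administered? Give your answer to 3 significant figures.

The 3 doses were given 43.8, 29.2, 14.6 hours ago.
Total = 794·(1/2)^(43.8/21.1) + 794·(1/2)^(29.2/21.1) + 794·(1/2)^(14.6/21.1)
      = 188.34 + 304.25 + 491.5 ≈ 984.09 mg.

984 mg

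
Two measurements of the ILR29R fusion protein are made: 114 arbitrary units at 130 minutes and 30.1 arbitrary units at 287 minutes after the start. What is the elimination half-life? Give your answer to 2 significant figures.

82 minutes

Over Δt = 287 − 130 = 157 minutes, the level fell by a factor of 114/30.1 ≈ 3.7874.
n = log₂(3.7874) ≈ 1.9212 half-lives, so t½ = 157/1.9212 ≈ 81.72 minutes.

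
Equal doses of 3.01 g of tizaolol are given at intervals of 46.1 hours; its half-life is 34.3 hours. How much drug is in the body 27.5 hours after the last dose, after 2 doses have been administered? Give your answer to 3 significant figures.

2.41 g

The 2 doses were given 73.6, 27.5 hours ago.
Total = 3.01·(1/2)^(73.6/34.3) + 3.01·(1/2)^(27.5/34.3)
      = 0.68018 + 1.7267 ≈ 2.4069 g.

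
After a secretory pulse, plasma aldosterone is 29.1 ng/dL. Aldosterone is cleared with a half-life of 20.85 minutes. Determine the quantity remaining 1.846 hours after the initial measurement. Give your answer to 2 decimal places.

0.73 ng/dL

Convert the elapsed time: 1.846 hours = 110.76 minutes.
Number of half-lives: n = 110.76/20.85 ≈ 5.3122.
Remaining = 29.1 × (1/2)^5.3122 = 29.1 × 0.025169 ≈ 0.73241 ng/dL.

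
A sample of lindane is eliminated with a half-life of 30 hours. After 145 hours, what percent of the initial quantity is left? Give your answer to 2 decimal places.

n = 145/30 ≈ 4.8333 half-lives.
Fraction remaining = (1/2)^4.8333 ≈ 0.035077, i.e. 3.5077%.

3.51%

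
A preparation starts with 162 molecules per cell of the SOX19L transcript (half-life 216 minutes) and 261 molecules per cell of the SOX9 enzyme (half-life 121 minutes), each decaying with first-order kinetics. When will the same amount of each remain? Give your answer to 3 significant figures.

Set 162·(1/2)^(t/216) = 261·(1/2)^(t/121).
Taking log₂: log₂(162/261) = t·(1/216 − 1/121).
log₂(0.62069) = -0.68806; 1/216 − 1/121 = -0.0036348.
t = -0.68806 / -0.0036348 ≈ 189.3 minutes.

189 minutes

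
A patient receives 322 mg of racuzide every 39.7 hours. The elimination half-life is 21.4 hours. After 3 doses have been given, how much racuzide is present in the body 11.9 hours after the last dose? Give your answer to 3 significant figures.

The 3 doses were given 91.3, 51.6, 11.9 hours ago.
Total = 322·(1/2)^(91.3/21.4) + 322·(1/2)^(51.6/21.4) + 322·(1/2)^(11.9/21.4)
      = 16.732 + 60.535 + 219.01 ≈ 296.28 mg.

296 mg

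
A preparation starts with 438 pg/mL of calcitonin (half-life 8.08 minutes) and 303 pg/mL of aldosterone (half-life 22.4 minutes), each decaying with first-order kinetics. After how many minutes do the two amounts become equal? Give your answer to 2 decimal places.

6.72 minutes

Set 438·(1/2)^(t/8.08) = 303·(1/2)^(t/22.4).
Taking log₂: log₂(438/303) = t·(1/8.08 − 1/22.4).
log₂(1.4455) = 0.53161; 1/8.08 − 1/22.4 = 0.07912.
t = 0.53161 / 0.07912 ≈ 6.7191 minutes.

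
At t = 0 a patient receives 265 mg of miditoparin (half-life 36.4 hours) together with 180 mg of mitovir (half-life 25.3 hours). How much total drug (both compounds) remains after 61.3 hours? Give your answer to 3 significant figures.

miditoparin: 265 × (1/2)^(61.3/36.4) = 265 × (1/2)^1.6841 ≈ 82.469 mg.
mitovir: 180 × (1/2)^(61.3/25.3) = 180 × (1/2)^2.4229 ≈ 33.566 mg.
Total = 82.469 + 33.566 ≈ 116.04 mg.

116 mg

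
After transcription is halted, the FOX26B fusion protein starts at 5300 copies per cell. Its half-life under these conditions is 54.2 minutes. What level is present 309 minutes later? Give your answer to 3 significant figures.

Number of half-lives: n = 309/54.2 ≈ 5.7011.
Remaining = 5300 × (1/2)^5.7011 = 5300 × 0.019222 ≈ 101.88 copies per cell.

102 copies per cell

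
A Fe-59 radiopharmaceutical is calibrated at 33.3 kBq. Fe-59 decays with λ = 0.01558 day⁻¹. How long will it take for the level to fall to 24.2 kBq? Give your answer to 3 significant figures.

t½ = ln 2 / λ = 0.69315 / 0.01558 ≈ 44.49 days.
Fraction remaining = 24.2/33.3 ≈ 0.72673.
n = log₂(33.3/24.2) = ln(1.376)/ln 2 ≈ 0.46052 half-lives.
t = n × t½ = 0.46052 × 44.49 ≈ 20.488 days.

20.5 days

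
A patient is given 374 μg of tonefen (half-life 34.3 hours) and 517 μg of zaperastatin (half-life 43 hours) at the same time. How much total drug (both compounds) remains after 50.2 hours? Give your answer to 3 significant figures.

366 μg

tonefen: 374 × (1/2)^(50.2/34.3) = 374 × (1/2)^1.4636 ≈ 135.61 μg.
zaperastatin: 517 × (1/2)^(50.2/43) = 517 × (1/2)^1.1674 ≈ 230.17 μg.
Total = 135.61 + 230.17 ≈ 365.79 μg.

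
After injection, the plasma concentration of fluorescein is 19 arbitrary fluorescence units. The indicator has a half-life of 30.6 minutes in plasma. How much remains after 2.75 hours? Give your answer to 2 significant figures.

Convert the elapsed time: 2.75 hours = 165 minutes.
Number of half-lives: n = 165/30.6 ≈ 5.3922.
Remaining = 19 × (1/2)^5.3922 = 19 × 0.023812 ≈ 0.45243 arbitrary fluorescence units.

0.45 arbitrary fluorescence units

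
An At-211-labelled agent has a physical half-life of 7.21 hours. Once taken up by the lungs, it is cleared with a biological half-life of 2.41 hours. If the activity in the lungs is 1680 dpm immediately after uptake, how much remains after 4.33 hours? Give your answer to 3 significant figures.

1/t_eff = 1/t_phys + 1/t_biol = 1/7.21 + 1/2.41 = 0.55363 per hour.
t_eff = 7.21 × 2.41 / (7.21 + 2.41) ≈ 1.8062 hours.
Remaining = 1680 × (1/2)^(4.33/1.8062) = 1680 × (1/2)^2.3972 ≈ 318.91 dpm.

319 dpm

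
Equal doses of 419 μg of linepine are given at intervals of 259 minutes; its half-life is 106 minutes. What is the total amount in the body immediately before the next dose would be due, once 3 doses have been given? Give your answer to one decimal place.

The 3 doses were given 777, 518, 259 minutes ago.
Total = 419·(1/2)^(777/106) + 419·(1/2)^(518/106) + 419·(1/2)^(259/106)
      = 2.6038 + 14.163 + 77.033 ≈ 93.8 μg.

93.8 μg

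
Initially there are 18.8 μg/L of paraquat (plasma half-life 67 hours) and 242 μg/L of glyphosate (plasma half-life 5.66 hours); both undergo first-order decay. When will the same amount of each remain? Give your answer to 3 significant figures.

22.8 hours

Set 18.8·(1/2)^(t/67) = 242·(1/2)^(t/5.66).
Taking log₂: log₂(18.8/242) = t·(1/67 − 1/5.66).
log₂(0.077686) = -3.6862; 1/67 − 1/5.66 = -0.16175.
t = -3.6862 / -0.16175 ≈ 22.789 hours.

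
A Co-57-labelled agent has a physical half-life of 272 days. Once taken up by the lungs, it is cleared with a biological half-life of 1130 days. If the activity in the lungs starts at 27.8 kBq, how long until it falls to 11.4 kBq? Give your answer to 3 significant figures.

282 days

1/t_eff = 1/t_phys + 1/t_biol = 1/272 + 1/1130 = 0.0045614 per day.
t_eff = 272 × 1130 / (272 + 1130) ≈ 219.23 days.
n = log₂(27.8/11.4) ≈ 1.2861; t = 1.2861 × 219.23 ≈ 281.94 days.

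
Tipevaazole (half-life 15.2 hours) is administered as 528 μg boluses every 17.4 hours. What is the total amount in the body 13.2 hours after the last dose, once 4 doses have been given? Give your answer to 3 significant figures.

The 4 doses were given 65.4, 48, 30.6, 13.2 hours ago.
Total = 528·(1/2)^(65.4/15.2) + 528·(1/2)^(48/15.2) + 528·(1/2)^(30.6/15.2) + 528·(1/2)^(13.2/15.2)
      = 26.755 + 59.158 + 130.8 + 289.21 ≈ 505.92 μg.

506 μg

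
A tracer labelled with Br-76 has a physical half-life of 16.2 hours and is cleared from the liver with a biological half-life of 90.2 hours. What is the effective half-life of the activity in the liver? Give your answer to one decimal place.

13.7 hours

1/t_eff = 1/t_phys + 1/t_biol = 1/16.2 + 1/90.2 = 0.072815 per hour.
t_eff = 16.2 × 90.2 / (16.2 + 90.2) ≈ 13.733 hours.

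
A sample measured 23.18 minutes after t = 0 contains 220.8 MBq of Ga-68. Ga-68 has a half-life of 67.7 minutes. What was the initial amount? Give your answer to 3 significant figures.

Number of half-lives elapsed: n = 23.18/67.7 ≈ 0.34239.
A₀ = A × 2^n = 220.8 × 2^0.34239 = 220.8 × 1.2679 ≈ 279.94 MBq.

280 MBq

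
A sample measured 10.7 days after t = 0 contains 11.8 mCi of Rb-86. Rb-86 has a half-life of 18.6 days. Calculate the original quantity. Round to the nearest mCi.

18 mCi

Number of half-lives elapsed: n = 10.7/18.6 ≈ 0.57527.
A₀ = A × 2^n = 11.8 × 2^0.57527 = 11.8 × 1.49 ≈ 17.581 mCi.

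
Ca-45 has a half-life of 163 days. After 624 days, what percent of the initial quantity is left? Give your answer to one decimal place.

n = 624/163 ≈ 3.8282 half-lives.
Fraction remaining = (1/2)^3.8282 ≈ 0.070403, i.e. 7.0403%.

7.0%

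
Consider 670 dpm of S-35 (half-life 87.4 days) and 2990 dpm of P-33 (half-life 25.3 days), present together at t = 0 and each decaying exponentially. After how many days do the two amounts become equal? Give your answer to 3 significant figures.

76.8 days

Set 670·(1/2)^(t/87.4) = 2990·(1/2)^(t/25.3).
Taking log₂: log₂(670/2990) = t·(1/87.4 − 1/25.3).
log₂(0.22408) = -2.1579; 1/87.4 − 1/25.3 = -0.028084.
t = -2.1579 / -0.028084 ≈ 76.838 days.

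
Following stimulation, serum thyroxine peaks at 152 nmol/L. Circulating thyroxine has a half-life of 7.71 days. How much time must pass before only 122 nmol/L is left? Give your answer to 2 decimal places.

2.45 days

Fraction remaining = 122/152 ≈ 0.80263.
n = log₂(152/122) = ln(1.2459)/ln 2 ≈ 0.31719 half-lives.
t = n × t½ = 0.31719 × 7.71 ≈ 2.4455 days.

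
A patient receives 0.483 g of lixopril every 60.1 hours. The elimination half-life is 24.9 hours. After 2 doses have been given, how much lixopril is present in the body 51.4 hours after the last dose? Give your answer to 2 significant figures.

The 2 doses were given 111.5, 51.4 hours ago.
Total = 0.483·(1/2)^(111.5/24.9) + 0.483·(1/2)^(51.4/24.9)
      = 0.021675 + 0.11549 ≈ 0.13716 g.

0.14 g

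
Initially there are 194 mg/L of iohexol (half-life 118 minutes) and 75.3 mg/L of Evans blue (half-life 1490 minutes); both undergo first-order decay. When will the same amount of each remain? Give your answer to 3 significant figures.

Set 194·(1/2)^(t/118) = 75.3·(1/2)^(t/1490).
Taking log₂: log₂(194/75.3) = t·(1/118 − 1/1490).
log₂(2.5764) = 1.3653; 1/118 − 1/1490 = 0.0078034.
t = 1.3653 / 0.0078034 ≈ 174.97 minutes.

175 minutes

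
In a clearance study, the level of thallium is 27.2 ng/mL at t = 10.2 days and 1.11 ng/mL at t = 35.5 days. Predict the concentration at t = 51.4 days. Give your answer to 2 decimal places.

0.15 ng/mL

Over Δt = 35.5 − 10.2 = 25.3 days, the level fell by a factor of 27.2/1.11 ≈ 24.505.
n = log₂(24.505) ≈ 4.615 half-lives, so t½ = 25.3/4.615 ≈ 5.4822 days.
From t = 35.5 to t = 51.4: 1.11 × (1/2)^((51.4−35.5)/5.4822) ≈ 0.14868 ng/mL.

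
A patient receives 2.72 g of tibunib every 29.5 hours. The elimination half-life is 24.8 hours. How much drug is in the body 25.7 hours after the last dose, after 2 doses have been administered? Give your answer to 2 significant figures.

1.9 g

The 2 doses were given 55.2, 25.7 hours ago.
Total = 2.72·(1/2)^(55.2/24.8) + 2.72·(1/2)^(25.7/24.8)
      = 0.58148 + 1.3262 ≈ 1.9077 g.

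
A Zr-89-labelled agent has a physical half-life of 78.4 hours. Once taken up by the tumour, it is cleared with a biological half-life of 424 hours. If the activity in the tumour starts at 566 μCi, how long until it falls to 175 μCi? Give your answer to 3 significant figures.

1/t_eff = 1/t_phys + 1/t_biol = 1/78.4 + 1/424 = 0.015114 per hour.
t_eff = 78.4 × 424 / (78.4 + 424) ≈ 66.166 hours.
n = log₂(566/175) ≈ 1.6934; t = 1.6934 × 66.166 ≈ 112.05 hours.

112 hours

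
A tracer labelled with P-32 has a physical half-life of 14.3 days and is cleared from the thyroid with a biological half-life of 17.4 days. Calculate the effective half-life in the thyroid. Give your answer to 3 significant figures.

7.85 days

1/t_eff = 1/t_phys + 1/t_biol = 1/14.3 + 1/17.4 = 0.1274 per day.
t_eff = 14.3 × 17.4 / (14.3 + 17.4) ≈ 7.8492 days.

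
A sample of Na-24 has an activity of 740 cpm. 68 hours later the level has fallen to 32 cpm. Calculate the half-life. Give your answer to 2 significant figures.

15 hours

A/A₀ = 32/740 ≈ 0.043243.
n = log₂(23.125) ≈ 4.5314 half-lives elapsed in 68 hours.
t½ = 68/4.5314 ≈ 15.006 hours.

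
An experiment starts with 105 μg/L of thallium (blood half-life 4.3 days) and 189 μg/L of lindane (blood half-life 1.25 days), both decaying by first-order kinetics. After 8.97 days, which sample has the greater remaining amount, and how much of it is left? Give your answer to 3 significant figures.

thallium, 24.7 μg/L

thallium: 105 × (1/2)^2.086 ≈ 24.73 μg/L.
lindane: 189 × (1/2)^7.176 ≈ 1.307 μg/L.
Thallium has more remaining, at ≈ 24.73 μg/L.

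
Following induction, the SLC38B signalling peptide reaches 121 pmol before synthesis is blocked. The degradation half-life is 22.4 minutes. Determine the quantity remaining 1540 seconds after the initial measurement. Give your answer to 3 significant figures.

54.7 pmol

Convert the elapsed time: 1540 seconds = 25.6667 minutes.
Number of half-lives: n = 25.6667/22.4 ≈ 1.1458.
Remaining = 121 × (1/2)^1.1458 = 121 × 0.45193 ≈ 54.683 pmol.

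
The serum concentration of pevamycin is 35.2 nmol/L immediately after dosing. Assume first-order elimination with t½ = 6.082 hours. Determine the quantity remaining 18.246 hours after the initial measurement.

Elapsed time is 3 half-lives (18.246/6.082).
Each half-life halves the amount: 35.2 × (1/2)^3 = 35.2/8 = 4.4 nmol/L.

4.4 nmol/L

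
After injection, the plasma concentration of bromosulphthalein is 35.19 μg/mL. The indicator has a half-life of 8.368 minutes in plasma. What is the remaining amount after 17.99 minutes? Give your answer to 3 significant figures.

7.93 μg/mL

Number of half-lives: n = 17.99/8.368 ≈ 2.1499.
Remaining = 35.19 × (1/2)^2.1499 = 35.19 × 0.22534 ≈ 7.9295 μg/mL.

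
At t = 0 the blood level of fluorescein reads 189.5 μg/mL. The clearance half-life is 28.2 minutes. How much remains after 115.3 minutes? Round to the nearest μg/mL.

11 μg/mL

Number of half-lives: n = 115.3/28.2 ≈ 4.0887.
Remaining = 189.5 × (1/2)^4.0887 = 189.5 × 0.058775 ≈ 11.138 μg/mL.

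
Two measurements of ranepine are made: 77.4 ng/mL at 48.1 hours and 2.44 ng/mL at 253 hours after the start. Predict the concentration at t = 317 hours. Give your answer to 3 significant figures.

0.829 ng/mL

Over Δt = 253 − 48.1 = 204.9 hours, the level fell by a factor of 77.4/2.44 ≈ 31.721.
n = log₂(31.721) ≈ 4.9874 half-lives, so t½ = 204.9/4.9874 ≈ 41.084 hours.
From t = 253 to t = 317: 2.44 × (1/2)^((317−253)/41.084) ≈ 0.82879 ng/mL.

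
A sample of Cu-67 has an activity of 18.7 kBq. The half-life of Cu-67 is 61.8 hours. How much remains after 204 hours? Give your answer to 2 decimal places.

Number of half-lives: n = 204/61.8 ≈ 3.301.
Remaining = 18.7 × (1/2)^3.301 = 18.7 × 0.10146 ≈ 1.8974 kBq.

1.90 kBq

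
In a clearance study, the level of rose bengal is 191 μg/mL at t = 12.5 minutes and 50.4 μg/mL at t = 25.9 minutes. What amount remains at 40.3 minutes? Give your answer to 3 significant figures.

12.0 μg/mL

Over Δt = 25.9 − 12.5 = 13.4 minutes, the level fell by a factor of 191/50.4 ≈ 3.7897.
n = log₂(3.7897) ≈ 1.9221 half-lives, so t½ = 13.4/1.9221 ≈ 6.9716 minutes.
From t = 25.9 to t = 40.3: 50.4 × (1/2)^((40.3−25.9)/6.9716) ≈ 12.041 μg/mL.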